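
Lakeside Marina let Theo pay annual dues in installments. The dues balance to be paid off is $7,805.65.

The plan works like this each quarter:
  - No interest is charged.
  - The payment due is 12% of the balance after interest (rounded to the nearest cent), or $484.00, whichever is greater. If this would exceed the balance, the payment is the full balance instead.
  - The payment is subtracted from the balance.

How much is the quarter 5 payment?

Quarter 1: $7,805.65 − $936.68 → $6,868.97
Quarter 2: $6,868.97 − $824.28 → $6,044.69
Quarter 3: $6,044.69 − $725.36 → $5,319.33
Quarter 4: $5,319.33 − $638.32 → $4,681.01
Quarter 5: $4,681.01 − $561.72 → $4,119.29

$561.72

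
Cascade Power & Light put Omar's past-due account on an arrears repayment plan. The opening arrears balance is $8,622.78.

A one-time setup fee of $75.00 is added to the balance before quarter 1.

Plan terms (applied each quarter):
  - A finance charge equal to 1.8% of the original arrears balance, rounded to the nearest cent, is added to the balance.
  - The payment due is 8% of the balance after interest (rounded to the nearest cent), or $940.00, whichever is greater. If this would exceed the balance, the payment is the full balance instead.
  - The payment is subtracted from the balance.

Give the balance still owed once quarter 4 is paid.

# | Opening | Interest | Payment | End bal
1 | $8,697.78 | $155.21 | $940.00 | $7,912.99
2 | $7,912.99 | $155.21 | $940.00 | $7,128.20
3 | $7,128.20 | $155.21 | $940.00 | $6,343.41
4 | $6,343.41 | $155.21 | $940.00 | $5,558.62

$5,558.62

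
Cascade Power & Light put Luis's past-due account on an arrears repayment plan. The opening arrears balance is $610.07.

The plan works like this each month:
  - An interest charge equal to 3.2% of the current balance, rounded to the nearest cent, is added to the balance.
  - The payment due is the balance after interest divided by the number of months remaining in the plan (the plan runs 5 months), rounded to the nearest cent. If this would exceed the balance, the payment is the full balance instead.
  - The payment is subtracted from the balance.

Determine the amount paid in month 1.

$125.92

Month 1: opening $610.07; interest $19.52 → $629.59; payment $125.92; balance $503.67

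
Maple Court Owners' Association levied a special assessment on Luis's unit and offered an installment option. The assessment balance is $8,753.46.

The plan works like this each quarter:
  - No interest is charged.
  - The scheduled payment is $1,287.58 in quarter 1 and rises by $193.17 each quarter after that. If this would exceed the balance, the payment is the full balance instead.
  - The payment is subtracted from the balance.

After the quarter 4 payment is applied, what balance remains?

# | Opening | Payment | End bal
1 | $8,753.46 | $1,287.58 | $7,465.88
2 | $7,465.88 | $1,480.75 | $5,985.13
3 | $5,985.13 | $1,673.92 | $4,311.21
4 | $4,311.21 | $1,867.09 | $2,444.12

$2,444.12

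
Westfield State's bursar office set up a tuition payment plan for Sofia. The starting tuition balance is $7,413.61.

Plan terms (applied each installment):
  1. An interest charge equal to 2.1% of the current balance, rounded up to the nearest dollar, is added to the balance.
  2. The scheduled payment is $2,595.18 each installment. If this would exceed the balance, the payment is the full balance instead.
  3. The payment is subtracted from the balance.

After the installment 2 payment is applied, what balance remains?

$2,484.25

Installment 1: $7,413.61 +$156.00 interest = $7,569.61; pay $2,595.18 → $4,974.43
Installment 2: $4,974.43 +$105.00 interest = $5,079.43; pay $2,595.18 → $2,484.25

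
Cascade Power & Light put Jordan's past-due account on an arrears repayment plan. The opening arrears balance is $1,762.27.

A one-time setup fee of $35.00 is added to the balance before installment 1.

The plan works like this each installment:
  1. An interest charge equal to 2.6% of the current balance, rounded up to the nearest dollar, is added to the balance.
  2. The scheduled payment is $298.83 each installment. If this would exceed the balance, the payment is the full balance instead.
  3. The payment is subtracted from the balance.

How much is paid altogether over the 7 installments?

$1,984.27

Installment 1: $1,797.27 +$47.00 interest = $1,844.27; pay $298.83 → $1,545.44
Installment 2: $1,545.44 +$41.00 interest = $1,586.44; pay $298.83 → $1,287.61
Installment 3: $1,287.61 +$34.00 interest = $1,321.61; pay $298.83 → $1,022.78
Installment 4: $1,022.78 +$27.00 interest = $1,049.78; pay $298.83 → $750.95
Installment 5: $750.95 +$20.00 interest = $770.95; pay $298.83 → $472.12
Installment 6: $472.12 +$13.00 interest = $485.12; pay $298.83 → $186.29
Installment 7: $186.29 +$5.00 interest = $191.29; pay $191.29 → $0.00
Total paid: $1,984.27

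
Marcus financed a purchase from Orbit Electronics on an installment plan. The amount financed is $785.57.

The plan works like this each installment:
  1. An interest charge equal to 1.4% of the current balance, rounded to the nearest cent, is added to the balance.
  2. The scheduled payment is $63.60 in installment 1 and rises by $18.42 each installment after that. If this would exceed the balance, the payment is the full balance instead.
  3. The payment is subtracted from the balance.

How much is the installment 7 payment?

$174.12

# | Opening | Interest | Payment | End bal
1 | $785.57 | $11.00 | $63.60 | $732.97
2 | $732.97 | $10.26 | $82.02 | $661.21
3 | $661.21 | $9.26 | $100.44 | $570.03
4 | $570.03 | $7.98 | $118.86 | $459.15
5 | $459.15 | $6.43 | $137.28 | $328.30
6 | $328.30 | $4.60 | $155.70 | $177.20
7 | $177.20 | $2.48 | $174.12 | $5.56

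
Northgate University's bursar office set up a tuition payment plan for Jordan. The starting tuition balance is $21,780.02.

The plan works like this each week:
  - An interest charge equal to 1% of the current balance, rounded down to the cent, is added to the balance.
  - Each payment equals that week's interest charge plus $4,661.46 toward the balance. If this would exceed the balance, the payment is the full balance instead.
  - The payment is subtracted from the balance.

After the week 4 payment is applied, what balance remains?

$3,134.18

Week 1: $21,780.02 +$217.80 interest = $21,997.82; pay $4,879.26 → $17,118.56
Week 2: $17,118.56 +$171.18 interest = $17,289.74; pay $4,832.64 → $12,457.10
Week 3: $12,457.10 +$124.57 interest = $12,581.67; pay $4,786.03 → $7,795.64
Week 4: $7,795.64 +$77.95 interest = $7,873.59; pay $4,739.41 → $3,134.18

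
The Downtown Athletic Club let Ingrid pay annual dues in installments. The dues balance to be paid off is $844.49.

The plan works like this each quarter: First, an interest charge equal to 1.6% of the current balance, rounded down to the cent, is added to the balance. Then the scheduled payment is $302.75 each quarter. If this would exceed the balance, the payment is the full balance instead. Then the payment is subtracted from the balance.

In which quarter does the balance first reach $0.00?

3

Quarter 1: opening $844.49; interest $13.51 → $858.00; payment $302.75; balance $555.25
Quarter 2: opening $555.25; interest $8.88 → $564.13; payment $302.75; balance $261.38
Quarter 3: opening $261.38; interest $4.18 → $265.56; payment $265.56; balance $0.00
Balance reaches $0.00 in quarter 3.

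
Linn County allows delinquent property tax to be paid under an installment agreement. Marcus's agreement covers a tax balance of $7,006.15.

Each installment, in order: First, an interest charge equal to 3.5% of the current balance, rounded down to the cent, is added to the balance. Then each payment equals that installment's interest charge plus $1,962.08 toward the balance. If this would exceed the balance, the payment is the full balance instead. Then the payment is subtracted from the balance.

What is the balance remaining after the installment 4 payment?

Installment 1: opening $7,006.15; interest $245.21 → $7,251.36; payment $2,207.29; balance $5,044.07
Installment 2: opening $5,044.07; interest $176.54 → $5,220.61; payment $2,138.62; balance $3,081.99
Installment 3: opening $3,081.99; interest $107.86 → $3,189.85; payment $2,069.94; balance $1,119.91
Installment 4: opening $1,119.91; interest $39.19 → $1,159.10; payment $1,159.10; balance $0.00

$0.00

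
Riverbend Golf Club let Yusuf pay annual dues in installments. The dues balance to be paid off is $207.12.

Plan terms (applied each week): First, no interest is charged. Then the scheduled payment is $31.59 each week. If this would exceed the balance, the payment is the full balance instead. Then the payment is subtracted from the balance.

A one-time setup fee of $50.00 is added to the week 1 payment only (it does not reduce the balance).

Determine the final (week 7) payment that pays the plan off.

$17.58

Week 1: $207.12 − $31.59 (+ $50.00 fee) → $175.53
Week 2: $175.53 − $31.59 → $143.94
Week 3: $143.94 − $31.59 → $112.35
Week 4: $112.35 − $31.59 → $80.76
Week 5: $80.76 − $31.59 → $49.17
Week 6: $49.17 − $31.59 → $17.58
Week 7: $17.58 − $17.58 → $0.00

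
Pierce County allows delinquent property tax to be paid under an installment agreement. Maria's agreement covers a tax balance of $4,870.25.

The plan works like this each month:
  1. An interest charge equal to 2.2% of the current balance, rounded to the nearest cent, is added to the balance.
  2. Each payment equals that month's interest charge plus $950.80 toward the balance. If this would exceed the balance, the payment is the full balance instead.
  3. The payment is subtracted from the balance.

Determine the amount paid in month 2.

Month 1: $4,870.25 +$107.15 interest = $4,977.40; pay $1,057.95 → $3,919.45
Month 2: $3,919.45 +$86.23 interest = $4,005.68; pay $1,037.03 → $2,968.65

$1,037.03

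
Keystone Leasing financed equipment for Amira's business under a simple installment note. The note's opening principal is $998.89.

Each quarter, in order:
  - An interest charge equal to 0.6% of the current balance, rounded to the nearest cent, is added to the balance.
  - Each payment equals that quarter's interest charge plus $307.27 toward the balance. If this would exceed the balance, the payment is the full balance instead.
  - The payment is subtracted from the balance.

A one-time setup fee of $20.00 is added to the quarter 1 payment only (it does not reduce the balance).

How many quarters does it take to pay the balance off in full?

Quarter 1: opening $998.89; interest $5.99 → $1,004.88; payment $313.26 (+ $20.00 fee); balance $691.62
Quarter 2: opening $691.62; interest $4.15 → $695.77; payment $311.42; balance $384.35
Quarter 3: opening $384.35; interest $2.31 → $386.66; payment $309.58; balance $77.08
Quarter 4: opening $77.08; interest $0.46 → $77.54; payment $77.54; balance $0.00
Balance reaches $0.00 in quarter 4.

4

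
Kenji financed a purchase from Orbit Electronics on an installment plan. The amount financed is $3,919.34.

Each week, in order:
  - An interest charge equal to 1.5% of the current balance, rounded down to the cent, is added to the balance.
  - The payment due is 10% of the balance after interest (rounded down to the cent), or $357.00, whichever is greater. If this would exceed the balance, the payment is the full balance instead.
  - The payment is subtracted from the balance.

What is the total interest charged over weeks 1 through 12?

$386.65

Week 1: opening $3,919.34; interest $58.79 → $3,978.13; payment $397.81; balance $3,580.32
Week 2: opening $3,580.32; interest $53.70 → $3,634.02; payment $363.40; balance $3,270.62
Week 3: opening $3,270.62; interest $49.05 → $3,319.67; payment $357.00; balance $2,962.67
Week 4: opening $2,962.67; interest $44.44 → $3,007.11; payment $357.00; balance $2,650.11
Week 5: opening $2,650.11; interest $39.75 → $2,689.86; payment $357.00; balance $2,332.86
Week 6: opening $2,332.86; interest $34.99 → $2,367.85; payment $357.00; balance $2,010.85
Week 7: opening $2,010.85; interest $30.16 → $2,041.01; payment $357.00; balance $1,684.01
Week 8: opening $1,684.01; interest $25.26 → $1,709.27; payment $357.00; balance $1,352.27
Week 9: opening $1,352.27; interest $20.28 → $1,372.55; payment $357.00; balance $1,015.55
Week 10: opening $1,015.55; interest $15.23 → $1,030.78; payment $357.00; balance $673.78
Week 11: opening $673.78; interest $10.10 → $683.88; payment $357.00; balance $326.88
Week 12: opening $326.88; interest $4.90 → $331.78; payment $331.78; balance $0.00
Total interest: $58.79 + $53.70 + $49.05 + $44.44 + $39.75 + $34.99 + $30.16 + $25.26 + $20.28 + $15.23 + $10.10 + $4.90 = $386.65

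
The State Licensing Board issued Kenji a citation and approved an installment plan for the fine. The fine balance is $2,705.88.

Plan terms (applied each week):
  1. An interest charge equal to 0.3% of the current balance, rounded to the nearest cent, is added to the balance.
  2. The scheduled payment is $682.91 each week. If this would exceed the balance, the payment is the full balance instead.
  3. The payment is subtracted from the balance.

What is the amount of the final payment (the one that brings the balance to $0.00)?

Week 1: $2,705.88 +$8.12 interest = $2,714.00; pay $682.91 → $2,031.09
Week 2: $2,031.09 +$6.09 interest = $2,037.18; pay $682.91 → $1,354.27
Week 3: $1,354.27 +$4.06 interest = $1,358.33; pay $682.91 → $675.42
Week 4: $675.42 +$2.03 interest = $677.45; pay $677.45 → $0.00

$677.45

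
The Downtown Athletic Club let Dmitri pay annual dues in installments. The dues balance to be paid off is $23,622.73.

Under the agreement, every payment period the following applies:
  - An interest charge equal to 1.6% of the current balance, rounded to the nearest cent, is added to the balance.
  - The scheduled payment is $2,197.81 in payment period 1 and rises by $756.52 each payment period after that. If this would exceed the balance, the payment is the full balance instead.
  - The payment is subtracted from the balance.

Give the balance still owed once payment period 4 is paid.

# | Opening | Interest | Payment | End bal
1 | $23,622.73 | $377.96 | $2,197.81 | $21,802.88
2 | $21,802.88 | $348.85 | $2,954.33 | $19,197.40
3 | $19,197.40 | $307.16 | $3,710.85 | $15,793.71
4 | $15,793.71 | $252.70 | $4,467.37 | $11,579.04

$11,579.04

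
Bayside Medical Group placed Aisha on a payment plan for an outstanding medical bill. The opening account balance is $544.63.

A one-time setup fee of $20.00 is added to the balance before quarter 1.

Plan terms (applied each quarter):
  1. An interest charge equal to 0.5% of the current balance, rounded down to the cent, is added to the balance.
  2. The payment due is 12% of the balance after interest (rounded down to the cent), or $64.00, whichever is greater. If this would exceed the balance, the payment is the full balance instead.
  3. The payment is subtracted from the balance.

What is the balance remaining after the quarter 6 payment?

$188.72

Quarter 1: opening $564.63; interest $2.82 → $567.45; payment $68.09; balance $499.36
Quarter 2: opening $499.36; interest $2.49 → $501.85; payment $64.00; balance $437.85
Quarter 3: opening $437.85; interest $2.18 → $440.03; payment $64.00; balance $376.03
Quarter 4: opening $376.03; interest $1.88 → $377.91; payment $64.00; balance $313.91
Quarter 5: opening $313.91; interest $1.56 → $315.47; payment $64.00; balance $251.47
Quarter 6: opening $251.47; interest $1.25 → $252.72; payment $64.00; balance $188.72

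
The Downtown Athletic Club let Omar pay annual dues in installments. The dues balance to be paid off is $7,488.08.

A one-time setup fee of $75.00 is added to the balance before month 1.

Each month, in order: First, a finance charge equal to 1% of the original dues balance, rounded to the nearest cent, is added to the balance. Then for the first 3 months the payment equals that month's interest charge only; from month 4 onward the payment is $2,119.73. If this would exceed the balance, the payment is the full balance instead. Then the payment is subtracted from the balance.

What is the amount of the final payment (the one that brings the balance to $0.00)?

# | Opening | Interest | Payment | End bal
1 | $7,563.08 | $74.88 | $74.88 | $7,563.08
2 | $7,563.08 | $74.88 | $74.88 | $7,563.08
3 | $7,563.08 | $74.88 | $74.88 | $7,563.08
4 | $7,563.08 | $74.88 | $2,119.73 | $5,518.23
5 | $5,518.23 | $74.88 | $2,119.73 | $3,473.38
6 | $3,473.38 | $74.88 | $2,119.73 | $1,428.53
7 | $1,428.53 | $74.88 | $1,503.41 | $0.00

$1,503.41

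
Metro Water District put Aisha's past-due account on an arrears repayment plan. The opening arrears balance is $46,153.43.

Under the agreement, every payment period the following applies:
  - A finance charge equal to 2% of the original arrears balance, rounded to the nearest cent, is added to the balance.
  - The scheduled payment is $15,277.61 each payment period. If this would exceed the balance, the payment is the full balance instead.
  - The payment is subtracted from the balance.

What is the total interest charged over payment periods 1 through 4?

$3,692.28

# | Opening | Interest | Payment | End bal
1 | $46,153.43 | $923.07 | $15,277.61 | $31,798.89
2 | $31,798.89 | $923.07 | $15,277.61 | $17,444.35
3 | $17,444.35 | $923.07 | $15,277.61 | $3,089.81
4 | $3,089.81 | $923.07 | $4,012.88 | $0.00
Total interest: $923.07 + $923.07 + $923.07 + $923.07 = $3,692.28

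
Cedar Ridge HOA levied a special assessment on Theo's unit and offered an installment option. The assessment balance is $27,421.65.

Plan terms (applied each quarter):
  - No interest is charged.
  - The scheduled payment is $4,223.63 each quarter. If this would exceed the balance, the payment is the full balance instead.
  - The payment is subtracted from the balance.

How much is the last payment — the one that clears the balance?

# | Opening | Payment | End bal
1 | $27,421.65 | $4,223.63 | $23,198.02
2 | $23,198.02 | $4,223.63 | $18,974.39
3 | $18,974.39 | $4,223.63 | $14,750.76
4 | $14,750.76 | $4,223.63 | $10,527.13
5 | $10,527.13 | $4,223.63 | $6,303.50
6 | $6,303.50 | $4,223.63 | $2,079.87
7 | $2,079.87 | $2,079.87 | $0.00

$2,079.87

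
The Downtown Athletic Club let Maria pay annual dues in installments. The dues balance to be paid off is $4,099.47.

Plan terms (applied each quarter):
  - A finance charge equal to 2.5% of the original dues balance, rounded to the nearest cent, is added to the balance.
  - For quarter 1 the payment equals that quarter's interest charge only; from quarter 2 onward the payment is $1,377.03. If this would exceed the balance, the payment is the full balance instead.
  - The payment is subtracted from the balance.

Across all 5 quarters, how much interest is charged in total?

$512.45

Quarter 1: $4,099.47 +$102.49 interest = $4,201.96; pay $102.49 → $4,099.47
Quarter 2: $4,099.47 +$102.49 interest = $4,201.96; pay $1,377.03 → $2,824.93
Quarter 3: $2,824.93 +$102.49 interest = $2,927.42; pay $1,377.03 → $1,550.39
Quarter 4: $1,550.39 +$102.49 interest = $1,652.88; pay $1,377.03 → $275.85
Quarter 5: $275.85 +$102.49 interest = $378.34; pay $378.34 → $0.00
Total interest: $102.49 + $102.49 + $102.49 + $102.49 + $102.49 = $512.45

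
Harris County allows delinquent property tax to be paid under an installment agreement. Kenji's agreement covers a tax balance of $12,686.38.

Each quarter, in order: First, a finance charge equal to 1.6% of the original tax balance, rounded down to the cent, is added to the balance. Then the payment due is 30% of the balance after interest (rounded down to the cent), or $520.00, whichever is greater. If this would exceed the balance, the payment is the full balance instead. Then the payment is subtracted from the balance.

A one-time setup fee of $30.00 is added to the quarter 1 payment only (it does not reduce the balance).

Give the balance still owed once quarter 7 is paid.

$1,479.41

Quarter 1: $12,686.38 +$202.98 interest = $12,889.36; pay $3,866.80 (+ $30.00 fee) → $9,022.56
Quarter 2: $9,022.56 +$202.98 interest = $9,225.54; pay $2,767.66 → $6,457.88
Quarter 3: $6,457.88 +$202.98 interest = $6,660.86; pay $1,998.25 → $4,662.61
Quarter 4: $4,662.61 +$202.98 interest = $4,865.59; pay $1,459.67 → $3,405.92
Quarter 5: $3,405.92 +$202.98 interest = $3,608.90; pay $1,082.67 → $2,526.23
Quarter 6: $2,526.23 +$202.98 interest = $2,729.21; pay $818.76 → $1,910.45
Quarter 7: $1,910.45 +$202.98 interest = $2,113.43; pay $634.02 → $1,479.41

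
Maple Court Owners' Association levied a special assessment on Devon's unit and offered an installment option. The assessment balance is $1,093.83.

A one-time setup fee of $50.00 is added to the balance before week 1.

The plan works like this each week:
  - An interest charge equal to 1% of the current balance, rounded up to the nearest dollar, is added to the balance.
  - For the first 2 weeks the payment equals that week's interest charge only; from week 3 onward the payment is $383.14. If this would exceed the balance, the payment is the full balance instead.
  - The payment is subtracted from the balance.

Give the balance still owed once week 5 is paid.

# | Opening | Interest | Payment | End bal
1 | $1,143.83 | $12.00 | $12.00 | $1,143.83
2 | $1,143.83 | $12.00 | $12.00 | $1,143.83
3 | $1,143.83 | $12.00 | $383.14 | $772.69
4 | $772.69 | $8.00 | $383.14 | $397.55
5 | $397.55 | $4.00 | $383.14 | $18.41

$18.41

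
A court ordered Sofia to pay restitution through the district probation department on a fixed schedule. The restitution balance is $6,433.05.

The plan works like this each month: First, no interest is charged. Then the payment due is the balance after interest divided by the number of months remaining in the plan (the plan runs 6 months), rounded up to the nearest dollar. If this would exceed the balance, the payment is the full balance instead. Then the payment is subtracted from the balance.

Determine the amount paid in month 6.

$1,071.05

Month 1: $6,433.05 − $1,073.00 → $5,360.05
Month 2: $5,360.05 − $1,073.00 → $4,287.05
Month 3: $4,287.05 − $1,072.00 → $3,215.05
Month 4: $3,215.05 − $1,072.00 → $2,143.05
Month 5: $2,143.05 − $1,072.00 → $1,071.05
Month 6: $1,071.05 − $1,071.05 → $0.00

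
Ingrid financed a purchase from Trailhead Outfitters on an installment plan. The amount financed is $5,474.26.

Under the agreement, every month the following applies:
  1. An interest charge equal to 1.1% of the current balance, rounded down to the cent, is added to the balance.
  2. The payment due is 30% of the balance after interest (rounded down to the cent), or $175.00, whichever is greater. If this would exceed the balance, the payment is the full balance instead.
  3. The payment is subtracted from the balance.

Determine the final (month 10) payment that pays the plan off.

$147.14

Month 1: opening $5,474.26; interest $60.21 → $5,534.47; payment $1,660.34; balance $3,874.13
Month 2: opening $3,874.13; interest $42.61 → $3,916.74; payment $1,175.02; balance $2,741.72
Month 3: opening $2,741.72; interest $30.15 → $2,771.87; payment $831.56; balance $1,940.31
Month 4: opening $1,940.31; interest $21.34 → $1,961.65; payment $588.49; balance $1,373.16
Month 5: opening $1,373.16; interest $15.10 → $1,388.26; payment $416.47; balance $971.79
Month 6: opening $971.79; interest $10.68 → $982.47; payment $294.74; balance $687.73
Month 7: opening $687.73; interest $7.56 → $695.29; payment $208.58; balance $486.71
Month 8: opening $486.71; interest $5.35 → $492.06; payment $175.00; balance $317.06
Month 9: opening $317.06; interest $3.48 → $320.54; payment $175.00; balance $145.54
Month 10: opening $145.54; interest $1.60 → $147.14; payment $147.14; balance $0.00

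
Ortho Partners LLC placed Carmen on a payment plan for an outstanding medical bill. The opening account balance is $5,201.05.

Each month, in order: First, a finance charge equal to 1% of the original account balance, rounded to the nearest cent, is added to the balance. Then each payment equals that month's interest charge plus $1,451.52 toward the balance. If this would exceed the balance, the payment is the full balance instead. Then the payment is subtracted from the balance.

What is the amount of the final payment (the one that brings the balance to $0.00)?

$898.50

Month 1: opening $5,201.05; interest $52.01 → $5,253.06; payment $1,503.53; balance $3,749.53
Month 2: opening $3,749.53; interest $52.01 → $3,801.54; payment $1,503.53; balance $2,298.01
Month 3: opening $2,298.01; interest $52.01 → $2,350.02; payment $1,503.53; balance $846.49
Month 4: opening $846.49; interest $52.01 → $898.50; payment $898.50; balance $0.00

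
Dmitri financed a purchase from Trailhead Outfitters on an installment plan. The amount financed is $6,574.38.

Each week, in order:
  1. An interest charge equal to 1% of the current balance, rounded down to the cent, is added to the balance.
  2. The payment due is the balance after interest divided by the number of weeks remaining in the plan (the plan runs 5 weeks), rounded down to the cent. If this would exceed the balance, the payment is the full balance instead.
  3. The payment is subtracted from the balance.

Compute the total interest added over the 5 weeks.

Week 1: opening $6,574.38; interest $65.74 → $6,640.12; payment $1,328.02; balance $5,312.10
Week 2: opening $5,312.10; interest $53.12 → $5,365.22; payment $1,341.30; balance $4,023.92
Week 3: opening $4,023.92; interest $40.23 → $4,064.15; payment $1,354.71; balance $2,709.44
Week 4: opening $2,709.44; interest $27.09 → $2,736.53; payment $1,368.26; balance $1,368.27
Week 5: opening $1,368.27; interest $13.68 → $1,381.95; payment $1,381.95; balance $0.00
Total interest: $65.74 + $53.12 + $40.23 + $27.09 + $13.68 = $199.86

$199.86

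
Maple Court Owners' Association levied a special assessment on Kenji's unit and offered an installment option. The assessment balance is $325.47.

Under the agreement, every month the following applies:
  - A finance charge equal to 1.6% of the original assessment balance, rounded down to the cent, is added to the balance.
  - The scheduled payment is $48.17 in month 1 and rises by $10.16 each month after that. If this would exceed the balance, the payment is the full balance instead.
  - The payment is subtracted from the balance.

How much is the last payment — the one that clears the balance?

Month 1: $325.47 +$5.20 interest = $330.67; pay $48.17 → $282.50
Month 2: $282.50 +$5.20 interest = $287.70; pay $58.33 → $229.37
Month 3: $229.37 +$5.20 interest = $234.57; pay $68.49 → $166.08
Month 4: $166.08 +$5.20 interest = $171.28; pay $78.65 → $92.63
Month 5: $92.63 +$5.20 interest = $97.83; pay $88.81 → $9.02
Month 6: $9.02 +$5.20 interest = $14.22; pay $14.22 → $0.00

$14.22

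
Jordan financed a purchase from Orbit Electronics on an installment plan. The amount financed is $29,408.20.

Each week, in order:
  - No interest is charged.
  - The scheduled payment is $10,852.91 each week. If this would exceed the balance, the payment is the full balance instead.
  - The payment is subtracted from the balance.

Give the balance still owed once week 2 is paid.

$7,702.38

Week 1: opening $29,408.20; payment $10,852.91; balance $18,555.29
Week 2: opening $18,555.29; payment $10,852.91; balance $7,702.38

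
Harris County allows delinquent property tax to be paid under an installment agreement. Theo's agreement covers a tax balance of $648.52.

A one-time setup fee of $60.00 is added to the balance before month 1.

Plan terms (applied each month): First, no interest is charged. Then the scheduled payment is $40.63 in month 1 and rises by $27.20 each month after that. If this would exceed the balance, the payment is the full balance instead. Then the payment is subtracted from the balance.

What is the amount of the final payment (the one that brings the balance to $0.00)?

Month 1: $708.52 − $40.63 → $667.89
Month 2: $667.89 − $67.83 → $600.06
Month 3: $600.06 − $95.03 → $505.03
Month 4: $505.03 − $122.23 → $382.80
Month 5: $382.80 − $149.43 → $233.37
Month 6: $233.37 − $176.63 → $56.74
Month 7: $56.74 − $56.74 → $0.00

$56.74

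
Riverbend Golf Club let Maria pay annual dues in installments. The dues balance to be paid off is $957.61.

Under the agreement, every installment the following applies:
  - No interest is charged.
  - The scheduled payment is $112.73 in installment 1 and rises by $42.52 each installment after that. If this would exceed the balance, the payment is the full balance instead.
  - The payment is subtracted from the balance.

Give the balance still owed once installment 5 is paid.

$0.00

Installment 1: $957.61 − $112.73 → $844.88
Installment 2: $844.88 − $155.25 → $689.63
Installment 3: $689.63 − $197.77 → $491.86
Installment 4: $491.86 − $240.29 → $251.57
Installment 5: $251.57 − $251.57 → $0.00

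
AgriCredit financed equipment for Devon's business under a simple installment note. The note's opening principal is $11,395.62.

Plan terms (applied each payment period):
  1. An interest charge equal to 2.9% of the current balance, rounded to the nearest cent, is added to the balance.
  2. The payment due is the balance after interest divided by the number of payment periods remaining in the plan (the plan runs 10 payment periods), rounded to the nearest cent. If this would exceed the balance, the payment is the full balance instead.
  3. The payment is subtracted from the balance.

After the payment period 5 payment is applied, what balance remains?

$6,573.32

Payment period 1: $11,395.62 +$330.47 interest = $11,726.09; pay $1,172.61 → $10,553.48
Payment period 2: $10,553.48 +$306.05 interest = $10,859.53; pay $1,206.61 → $9,652.92
Payment period 3: $9,652.92 +$279.93 interest = $9,932.85; pay $1,241.61 → $8,691.24
Payment period 4: $8,691.24 +$252.05 interest = $8,943.29; pay $1,277.61 → $7,665.68
Payment period 5: $7,665.68 +$222.30 interest = $7,887.98; pay $1,314.66 → $6,573.32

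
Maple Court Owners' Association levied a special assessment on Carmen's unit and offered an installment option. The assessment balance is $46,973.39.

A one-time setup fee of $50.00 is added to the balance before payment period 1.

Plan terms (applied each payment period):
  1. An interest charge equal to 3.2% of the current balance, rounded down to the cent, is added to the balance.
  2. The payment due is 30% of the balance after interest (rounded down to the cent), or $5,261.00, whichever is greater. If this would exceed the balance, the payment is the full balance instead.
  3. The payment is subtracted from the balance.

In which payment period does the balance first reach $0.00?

Payment period 1: opening $47,023.39; interest $1,504.74 → $48,528.13; payment $14,558.43; balance $33,969.70
Payment period 2: opening $33,969.70; interest $1,087.03 → $35,056.73; payment $10,517.01; balance $24,539.72
Payment period 3: opening $24,539.72; interest $785.27 → $25,324.99; payment $7,597.49; balance $17,727.50
Payment period 4: opening $17,727.50; interest $567.28 → $18,294.78; payment $5,488.43; balance $12,806.35
Payment period 5: opening $12,806.35; interest $409.80 → $13,216.15; payment $5,261.00; balance $7,955.15
Payment period 6: opening $7,955.15; interest $254.56 → $8,209.71; payment $5,261.00; balance $2,948.71
Payment period 7: opening $2,948.71; interest $94.35 → $3,043.06; payment $3,043.06; balance $0.00
Balance reaches $0.00 in payment period 7.

7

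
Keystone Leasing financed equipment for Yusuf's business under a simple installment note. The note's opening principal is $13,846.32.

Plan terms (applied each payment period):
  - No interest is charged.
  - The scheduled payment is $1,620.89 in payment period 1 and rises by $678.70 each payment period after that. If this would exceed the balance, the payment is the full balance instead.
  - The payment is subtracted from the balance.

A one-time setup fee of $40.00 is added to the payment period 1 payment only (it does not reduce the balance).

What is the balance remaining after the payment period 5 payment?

$0.00

# | Opening | Payment | Fee | End bal
1 | $13,846.32 | $1,620.89 | $40.00 | $12,225.43
2 | $12,225.43 | $2,299.59 | — | $9,925.84
3 | $9,925.84 | $2,978.29 | — | $6,947.55
4 | $6,947.55 | $3,656.99 | — | $3,290.56
5 | $3,290.56 | $3,290.56 | — | $0.00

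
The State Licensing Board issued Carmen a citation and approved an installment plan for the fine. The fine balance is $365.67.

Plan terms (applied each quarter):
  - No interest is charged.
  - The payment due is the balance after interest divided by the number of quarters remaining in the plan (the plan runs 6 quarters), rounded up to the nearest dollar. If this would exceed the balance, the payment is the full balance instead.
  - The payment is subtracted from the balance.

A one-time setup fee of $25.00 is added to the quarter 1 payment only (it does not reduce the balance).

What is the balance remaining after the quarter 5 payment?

# | Opening | Payment | Fee | End bal
1 | $365.67 | $61.00 | $25.00 | $304.67
2 | $304.67 | $61.00 | — | $243.67
3 | $243.67 | $61.00 | — | $182.67
4 | $182.67 | $61.00 | — | $121.67
5 | $121.67 | $61.00 | — | $60.67

$60.67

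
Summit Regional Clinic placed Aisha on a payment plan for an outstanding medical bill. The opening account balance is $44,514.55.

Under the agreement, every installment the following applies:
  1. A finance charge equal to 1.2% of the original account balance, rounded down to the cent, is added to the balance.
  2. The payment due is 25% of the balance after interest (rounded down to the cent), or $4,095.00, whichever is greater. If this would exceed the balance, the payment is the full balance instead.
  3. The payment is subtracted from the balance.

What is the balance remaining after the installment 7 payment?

# | Opening | Interest | Payment | End bal
1 | $44,514.55 | $534.17 | $11,262.18 | $33,786.54
2 | $33,786.54 | $534.17 | $8,580.17 | $25,740.54
3 | $25,740.54 | $534.17 | $6,568.67 | $19,706.04
4 | $19,706.04 | $534.17 | $5,060.05 | $15,180.16
5 | $15,180.16 | $534.17 | $4,095.00 | $11,619.33
6 | $11,619.33 | $534.17 | $4,095.00 | $8,058.50
7 | $8,058.50 | $534.17 | $4,095.00 | $4,497.67

$4,497.67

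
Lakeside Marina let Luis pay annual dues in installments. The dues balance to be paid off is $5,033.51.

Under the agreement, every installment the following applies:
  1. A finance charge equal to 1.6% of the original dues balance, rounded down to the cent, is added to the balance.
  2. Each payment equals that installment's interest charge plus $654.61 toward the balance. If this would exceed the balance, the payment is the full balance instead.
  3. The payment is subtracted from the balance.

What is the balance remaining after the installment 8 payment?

Installment 1: $5,033.51 +$80.53 interest = $5,114.04; pay $735.14 → $4,378.90
Installment 2: $4,378.90 +$80.53 interest = $4,459.43; pay $735.14 → $3,724.29
Installment 3: $3,724.29 +$80.53 interest = $3,804.82; pay $735.14 → $3,069.68
Installment 4: $3,069.68 +$80.53 interest = $3,150.21; pay $735.14 → $2,415.07
Installment 5: $2,415.07 +$80.53 interest = $2,495.60; pay $735.14 → $1,760.46
Installment 6: $1,760.46 +$80.53 interest = $1,840.99; pay $735.14 → $1,105.85
Installment 7: $1,105.85 +$80.53 interest = $1,186.38; pay $735.14 → $451.24
Installment 8: $451.24 +$80.53 interest = $531.77; pay $531.77 → $0.00

$0.00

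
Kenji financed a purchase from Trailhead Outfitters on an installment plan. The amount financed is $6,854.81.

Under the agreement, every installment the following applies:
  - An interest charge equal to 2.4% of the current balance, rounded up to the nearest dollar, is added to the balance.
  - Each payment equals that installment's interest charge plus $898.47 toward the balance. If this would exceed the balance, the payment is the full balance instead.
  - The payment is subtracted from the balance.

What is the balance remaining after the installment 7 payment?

Installment 1: $6,854.81 +$165.00 interest = $7,019.81; pay $1,063.47 → $5,956.34
Installment 2: $5,956.34 +$143.00 interest = $6,099.34; pay $1,041.47 → $5,057.87
Installment 3: $5,057.87 +$122.00 interest = $5,179.87; pay $1,020.47 → $4,159.40
Installment 4: $4,159.40 +$100.00 interest = $4,259.40; pay $998.47 → $3,260.93
Installment 5: $3,260.93 +$79.00 interest = $3,339.93; pay $977.47 → $2,362.46
Installment 6: $2,362.46 +$57.00 interest = $2,419.46; pay $955.47 → $1,463.99
Installment 7: $1,463.99 +$36.00 interest = $1,499.99; pay $934.47 → $565.52

$565.52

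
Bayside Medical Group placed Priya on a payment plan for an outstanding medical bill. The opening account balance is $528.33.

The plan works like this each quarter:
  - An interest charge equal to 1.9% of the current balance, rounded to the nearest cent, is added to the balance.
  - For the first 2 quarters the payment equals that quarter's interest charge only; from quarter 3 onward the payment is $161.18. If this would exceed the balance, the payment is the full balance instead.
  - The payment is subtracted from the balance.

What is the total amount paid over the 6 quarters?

Quarter 1: $528.33 +$10.04 interest = $538.37; pay $10.04 → $528.33
Quarter 2: $528.33 +$10.04 interest = $538.37; pay $10.04 → $528.33
Quarter 3: $528.33 +$10.04 interest = $538.37; pay $161.18 → $377.19
Quarter 4: $377.19 +$7.17 interest = $384.36; pay $161.18 → $223.18
Quarter 5: $223.18 +$4.24 interest = $227.42; pay $161.18 → $66.24
Quarter 6: $66.24 +$1.26 interest = $67.50; pay $67.50 → $0.00
Total paid: $571.12

$571.12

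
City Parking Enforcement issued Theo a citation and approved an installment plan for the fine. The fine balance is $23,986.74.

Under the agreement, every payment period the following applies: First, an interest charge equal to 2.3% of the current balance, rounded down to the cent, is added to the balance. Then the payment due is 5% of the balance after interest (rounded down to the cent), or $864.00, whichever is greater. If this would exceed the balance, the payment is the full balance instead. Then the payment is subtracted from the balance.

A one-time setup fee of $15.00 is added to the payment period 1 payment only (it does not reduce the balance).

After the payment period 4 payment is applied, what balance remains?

$21,397.76

Payment period 1: $23,986.74 +$551.69 interest = $24,538.43; pay $1,226.92 (+ $15.00 fee) → $23,311.51
Payment period 2: $23,311.51 +$536.16 interest = $23,847.67; pay $1,192.38 → $22,655.29
Payment period 3: $22,655.29 +$521.07 interest = $23,176.36; pay $1,158.81 → $22,017.55
Payment period 4: $22,017.55 +$506.40 interest = $22,523.95; pay $1,126.19 → $21,397.76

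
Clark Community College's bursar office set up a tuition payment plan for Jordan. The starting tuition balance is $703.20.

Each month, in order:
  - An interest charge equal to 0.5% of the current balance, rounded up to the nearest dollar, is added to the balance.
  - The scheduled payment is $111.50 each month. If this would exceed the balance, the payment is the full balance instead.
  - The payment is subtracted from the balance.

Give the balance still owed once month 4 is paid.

# | Opening | Interest | Payment | End bal
1 | $703.20 | $4.00 | $111.50 | $595.70
2 | $595.70 | $3.00 | $111.50 | $487.20
3 | $487.20 | $3.00 | $111.50 | $378.70
4 | $378.70 | $2.00 | $111.50 | $269.20

$269.20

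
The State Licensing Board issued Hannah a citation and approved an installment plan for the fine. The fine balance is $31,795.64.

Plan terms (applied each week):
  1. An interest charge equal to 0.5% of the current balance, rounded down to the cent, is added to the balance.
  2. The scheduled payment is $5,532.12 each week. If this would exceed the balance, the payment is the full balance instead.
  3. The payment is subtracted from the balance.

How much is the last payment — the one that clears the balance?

Week 1: $31,795.64 +$158.97 interest = $31,954.61; pay $5,532.12 → $26,422.49
Week 2: $26,422.49 +$132.11 interest = $26,554.60; pay $5,532.12 → $21,022.48
Week 3: $21,022.48 +$105.11 interest = $21,127.59; pay $5,532.12 → $15,595.47
Week 4: $15,595.47 +$77.97 interest = $15,673.44; pay $5,532.12 → $10,141.32
Week 5: $10,141.32 +$50.70 interest = $10,192.02; pay $5,532.12 → $4,659.90
Week 6: $4,659.90 +$23.29 interest = $4,683.19; pay $4,683.19 → $0.00

$4,683.19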